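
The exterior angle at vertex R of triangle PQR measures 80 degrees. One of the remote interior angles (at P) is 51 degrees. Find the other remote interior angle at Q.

The exterior angle theorem states that an exterior angle equals the sum of the two non-adjacent interior angles.
So 80 = 51 + angle Q, which gives angle Q = 80 - 51 = 29 degrees.

29 degrees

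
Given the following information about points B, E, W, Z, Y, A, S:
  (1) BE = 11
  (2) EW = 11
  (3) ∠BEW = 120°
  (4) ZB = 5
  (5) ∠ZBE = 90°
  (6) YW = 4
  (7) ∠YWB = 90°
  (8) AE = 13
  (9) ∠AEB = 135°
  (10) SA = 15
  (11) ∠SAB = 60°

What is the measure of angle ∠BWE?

Step 1: By the law of cosines on triangle WEB: WB² = 11² + 11² − 2·11·11·cos(120°) = 363, so WB = 11·√3.
Step 2: By the inverse law of cosines on triangle BWE: cos(∠BWE) = ((11·√3)² + 11² − 11²) / (2·11·√3·11) = 363/419.16 = 0.866, so ∠BWE = 30°.

Therefore, the measure of angle ∠BWE = 30°.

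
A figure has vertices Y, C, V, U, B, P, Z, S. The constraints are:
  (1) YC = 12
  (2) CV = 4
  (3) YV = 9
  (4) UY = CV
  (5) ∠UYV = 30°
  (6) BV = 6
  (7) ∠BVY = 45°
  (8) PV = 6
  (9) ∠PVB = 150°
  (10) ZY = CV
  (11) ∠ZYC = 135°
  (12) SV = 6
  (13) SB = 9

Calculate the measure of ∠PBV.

Step 1: By the law of cosines on triangle BVP: BP² = 6² + 6² − 2·6·6·cos(150°) = 134.35, so BP ≈ 11.59.
Step 2: By the inverse law of cosines on triangle PBV: cos(∠PBV) = (11.59² + 6² − 6²) / (2·11.59·6) = 134.35/139.09 = 0.9659, so ∠PBV = 15°.

Therefore, the measure of angle ∠PBV = 15°.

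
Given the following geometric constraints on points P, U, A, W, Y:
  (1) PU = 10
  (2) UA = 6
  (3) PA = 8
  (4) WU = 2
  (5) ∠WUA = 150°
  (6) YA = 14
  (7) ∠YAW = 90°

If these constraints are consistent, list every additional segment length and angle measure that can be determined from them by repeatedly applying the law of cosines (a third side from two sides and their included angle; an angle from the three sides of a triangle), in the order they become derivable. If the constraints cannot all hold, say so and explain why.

The constraints are consistent. Derivable facts, in order:
After 1 step:
- AW ≈ 7.8
- ∠APU = 36.87°
- ∠AUP = 53.13°
- ∠PAU = 90°
After 2 steps:
- WY ≈ 16.02
- ∠AWU = 22.63°
- ∠UAW = 7.37°
After 3 steps:
- ∠AWY = 60.89°
- ∠AYW = 29.11°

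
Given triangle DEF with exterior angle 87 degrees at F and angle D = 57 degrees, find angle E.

By the exterior angle theorem: exterior angle = sum of remote interior angles.
87 = 57 + angle E
angle E = 87 - 57 = 30 degrees

30 degrees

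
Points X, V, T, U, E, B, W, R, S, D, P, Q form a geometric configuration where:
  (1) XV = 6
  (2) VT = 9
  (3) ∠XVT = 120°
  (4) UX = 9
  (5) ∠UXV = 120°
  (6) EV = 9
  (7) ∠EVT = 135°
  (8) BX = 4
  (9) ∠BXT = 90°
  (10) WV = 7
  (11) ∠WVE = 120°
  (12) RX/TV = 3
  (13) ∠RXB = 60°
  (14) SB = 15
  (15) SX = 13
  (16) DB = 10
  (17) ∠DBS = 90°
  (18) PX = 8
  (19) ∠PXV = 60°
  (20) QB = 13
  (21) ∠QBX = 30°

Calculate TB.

Step 1: By the law of cosines on triangle XVT: XT² = 6² + 9² − 2·6·9·cos(120°) = 171, so XT = 3·√19.
Step 2: By the law of cosines on triangle TXB: TB² = (3·√19)² + 4² − 2·3·√19·4·cos(90°) = 187, so TB = √187.

Therefore, the length of TB = √187.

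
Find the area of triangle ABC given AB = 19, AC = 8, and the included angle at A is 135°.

Area = (1/2)(19)(8) sin(135°) = (1/2)(19)(8)(sqrt(2)/2) = 38*sqrt(2)

38*sqrt(2)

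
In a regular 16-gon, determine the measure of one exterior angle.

Each exterior angle of a regular n-gon is 360 / n.
For n = 16: 360 / 16 = 45/2 degrees.

45/2 degrees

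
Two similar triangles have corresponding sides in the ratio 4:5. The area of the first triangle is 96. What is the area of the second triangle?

For similar figures, the area ratio equals the square of the side ratio.
Side ratio (the first triangle to the second triangle) = 4:5, so area ratio = 4^2:5^2 = 16:25.
If the area of the first triangle is 96, then the area of the second triangle = 96 * (25/16) = 150.

150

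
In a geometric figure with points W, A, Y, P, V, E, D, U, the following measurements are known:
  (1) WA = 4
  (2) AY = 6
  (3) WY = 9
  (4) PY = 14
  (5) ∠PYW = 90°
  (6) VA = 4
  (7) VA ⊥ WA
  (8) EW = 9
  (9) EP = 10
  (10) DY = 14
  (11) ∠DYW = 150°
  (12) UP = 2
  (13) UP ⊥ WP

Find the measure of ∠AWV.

Step 1: By the law of cosines on triangle WAV: WV² = 4² + 4² − 2·4·4·cos(90°) = 32, so WV = 4·√2.
Step 2: By the inverse law of cosines on triangle AWV: cos(∠AWV) = (4² + (4·√2)² − 4²) / (2·4·4·√2) = 32/45.25 = 0.7071, so ∠AWV = 45°.

Therefore, the measure of angle ∠AWV = 45°.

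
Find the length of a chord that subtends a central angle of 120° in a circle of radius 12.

Chord length = 2r sin(θ/2)
= 2 × 12 × sin(120°/2)
= 2 × 12 × sin(60°)
= 12*sqrt(3)

12*sqrt(3)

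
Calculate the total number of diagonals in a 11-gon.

The number of diagonals in an n-gon is n(n - 3)/2.
For n = 11: 11(11 - 3)/2 = 11 × 8 / 2 = 44.

44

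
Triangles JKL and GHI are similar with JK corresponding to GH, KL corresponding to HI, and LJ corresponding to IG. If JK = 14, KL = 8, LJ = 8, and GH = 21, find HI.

k = 21/14 = 3/2. HI = 3/2 * 8 = 12.

12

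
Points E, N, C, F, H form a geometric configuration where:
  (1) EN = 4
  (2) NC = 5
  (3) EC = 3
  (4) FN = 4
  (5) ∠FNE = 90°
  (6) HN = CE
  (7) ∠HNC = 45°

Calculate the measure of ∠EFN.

Step 1: By the law of cosines on triangle FNE: FE² = 4² + 4² − 2·4·4·cos(90°) = 32, so FE = 4·√2.
Step 2: By the inverse law of cosines on triangle EFN: cos(∠EFN) = ((4·√2)² + 4² − 4²) / (2·4·√2·4) = 32/45.25 = 0.7071, so ∠EFN = 45°.

Therefore, the measure of angle ∠EFN = 45°.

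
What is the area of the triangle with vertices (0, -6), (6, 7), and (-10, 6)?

Using the Shoelace formula for a triangle:
Area = (1/2)|x0(y1 - y2) + x1(y2 - y0) + x2(y0 - y1)|
Area = (1/2)|0(7 - 6) + 6(6 - -6) + -10(-6 - 7)|
Area = (1/2)|0 + 72 + 130|
Area = (1/2)|202|
Area = (1/2)(202)
Area = 101

101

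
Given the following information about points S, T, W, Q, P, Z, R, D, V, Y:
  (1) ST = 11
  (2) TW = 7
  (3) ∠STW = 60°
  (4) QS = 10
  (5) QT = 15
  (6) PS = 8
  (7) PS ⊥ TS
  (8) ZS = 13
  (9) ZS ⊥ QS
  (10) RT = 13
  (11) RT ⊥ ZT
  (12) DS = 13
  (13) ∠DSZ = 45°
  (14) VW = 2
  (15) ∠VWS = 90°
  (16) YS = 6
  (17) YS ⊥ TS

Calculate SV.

Step 1: By the law of cosines on triangle STW: SW² = 11² + 7² − 2·11·7·cos(60°) = 93, so SW = √93.
Step 2: By the law of cosines on triangle SWV: SV² = √93² + 2² − 2·√93·2·cos(90°) = 97, so SV = √97.

Therefore, the length of SV = √97.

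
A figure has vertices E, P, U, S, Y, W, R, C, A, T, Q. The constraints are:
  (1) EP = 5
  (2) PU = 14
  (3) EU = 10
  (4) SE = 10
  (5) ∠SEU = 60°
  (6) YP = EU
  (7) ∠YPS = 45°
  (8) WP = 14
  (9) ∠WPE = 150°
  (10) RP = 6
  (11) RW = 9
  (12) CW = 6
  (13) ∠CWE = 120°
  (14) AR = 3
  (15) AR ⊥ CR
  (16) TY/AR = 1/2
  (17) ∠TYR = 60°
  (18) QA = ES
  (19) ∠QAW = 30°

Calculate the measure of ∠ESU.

Step 1: By the law of cosines on triangle SEU: SU² = 10² + 10² − 2·10·10·cos(60°) = 100, so SU = 10.
Step 2: By the inverse law of cosines on triangle ESU: cos(∠ESU) = (10² + 10² − 10²) / (2·10·10) = 100/200 = 0.5, so ∠ESU = 60°.

Therefore, the measure of angle ∠ESU = 60°.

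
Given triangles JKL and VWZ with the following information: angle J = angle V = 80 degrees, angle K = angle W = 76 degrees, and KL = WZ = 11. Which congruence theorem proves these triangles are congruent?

The given information matches AAS: Two pairs of corresponding angles and a non-included side are equal (Angle-Angle-Side).

AAS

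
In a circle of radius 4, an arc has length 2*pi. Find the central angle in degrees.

θ = 360 × 2*pi / (2π × 4) = 90° (rearranging arc length formula).

90°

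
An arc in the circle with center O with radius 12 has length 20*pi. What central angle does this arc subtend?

Arc length L = 2πr × θ/360, so θ = 360L / (2πr).
θ = 360 × 20*pi / (2π × 12)
θ = 300°
θ = 300°

300°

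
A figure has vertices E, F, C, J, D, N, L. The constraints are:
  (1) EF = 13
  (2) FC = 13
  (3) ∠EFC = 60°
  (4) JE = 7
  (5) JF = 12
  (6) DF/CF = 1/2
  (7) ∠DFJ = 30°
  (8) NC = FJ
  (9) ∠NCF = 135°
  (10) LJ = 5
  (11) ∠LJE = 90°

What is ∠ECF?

Step 1: By the law of cosines on triangle CFE: CE² = 13² + 13² − 2·13·13·cos(60°) = 169, so CE = 13.
Step 2: By the inverse law of cosines on triangle ECF: cos(∠ECF) = (13² + 13² − 13²) / (2·13·13) = 169/338 = 0.5, so ∠ECF = 60°.

Therefore, the measure of angle ∠ECF = 60°.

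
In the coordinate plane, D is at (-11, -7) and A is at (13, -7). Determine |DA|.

The horizontal distance is |13 - -11| = 24 and the vertical distance is |-7 - -7| = 0.
By the Pythagorean theorem, d = sqrt(24^2 + 0^2) = sqrt(576) = 24.

24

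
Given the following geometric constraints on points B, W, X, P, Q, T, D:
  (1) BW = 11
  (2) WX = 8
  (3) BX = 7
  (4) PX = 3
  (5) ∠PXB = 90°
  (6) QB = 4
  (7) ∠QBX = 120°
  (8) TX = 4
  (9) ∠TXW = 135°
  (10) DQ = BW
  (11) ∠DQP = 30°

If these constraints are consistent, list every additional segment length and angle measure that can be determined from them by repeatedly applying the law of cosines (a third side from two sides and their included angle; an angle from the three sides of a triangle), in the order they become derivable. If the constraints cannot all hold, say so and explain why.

The constraints are consistent. Derivable facts, in order:
After 1 step:
- BP = √58
- WT ≈ 11.19
- XQ = √93
- ∠BWX = 39.4°
- ∠BXW = 94.1°
- ∠WBX = 46.5°
After 2 steps:
- ∠BPX = 66.8°
- ∠BQX = 38.95°
- ∠BXQ = 21.05°
- ∠PBX = 23.2°
- ∠TWX = 14.64°
- ∠WTX = 30.36°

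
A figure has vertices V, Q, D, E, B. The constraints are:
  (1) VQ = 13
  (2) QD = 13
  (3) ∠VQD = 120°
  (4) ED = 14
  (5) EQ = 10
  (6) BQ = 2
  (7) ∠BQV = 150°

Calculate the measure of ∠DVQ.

Step 1: By the law of cosines on triangle VQD: VD² = 13² + 13² − 2·13·13·cos(120°) = 507, so VD = 13·√3.
Step 2: By the inverse law of cosines on triangle DVQ: cos(∠DVQ) = ((13·√3)² + 13² − 13²) / (2·13·√3·13) = 507/585.43 = 0.866, so ∠DVQ = 30°.

Therefore, the measure of angle ∠DVQ = 30°.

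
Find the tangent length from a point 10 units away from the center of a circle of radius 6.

Let T be the point of tangency. Then CT ⊥ PT (radius ⊥ tangent).
In right triangle CTP: CP² = CT² + PT²
10² = 6² + PT²
PT² = 64, PT = 8

8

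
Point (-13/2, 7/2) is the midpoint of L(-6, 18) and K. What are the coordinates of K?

Using the midpoint formula: M = ((x1 + x2)/2, (y1 + y2)/2)
We know M = (-13/2, 7/2) and L = (-6, 18)
For x: -13/2 = (-6 + x2)/2, so x2 = 2*-13/2 - -6 = -7
For y: 7/2 = (18 + y2)/2, so y2 = 2*7/2 - 18 = -11
K = (-7, -11)

(-7, -11)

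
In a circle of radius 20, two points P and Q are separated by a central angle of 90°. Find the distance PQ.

Chord length = 2r sin(θ/2)
= 2 × 20 × sin(90°/2)
= 2 × 20 × sin(45°)
= 20*sqrt(2)

20*sqrt(2)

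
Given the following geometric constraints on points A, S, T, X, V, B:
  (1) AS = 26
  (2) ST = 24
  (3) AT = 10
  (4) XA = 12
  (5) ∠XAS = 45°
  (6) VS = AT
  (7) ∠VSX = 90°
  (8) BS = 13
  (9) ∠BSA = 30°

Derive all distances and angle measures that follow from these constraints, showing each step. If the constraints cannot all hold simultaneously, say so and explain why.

The constraints are consistent.

From the given relations:
  VS = AT = 10

Step 1: From AS = 26, SB = 13, and ∠ASB = 30°, by the law of cosines:
  AB² = AS² + SB² - 2·AS·SB·cos(30°) = 676 + 169 - 585.4 = 259.6
  AB ≈ 16.11

Step 2: From SA = 26, AX = 12, and ∠SAX = 45°, by the law of cosines:
  SX² = SA² + AX² - 2·SA·AX·cos(45°) = 676 + 144 - 441.2 = 378.8
  SX ≈ 19.46

Step 3: From AS = 26, AT = 10, ST = 24, by the inverse law of cosines:
  cos(∠SAT) = (AS² + AT² - ST²) / (2·AS·AT)
  ∠SAT = 67.38°

Step 4: From SA = 26, ST = 24, AT = 10, by the inverse law of cosines:
  cos(∠AST) = (SA² + ST² - AT²) / (2·SA·ST)
  ∠AST = 22.62°

Step 5: From TA = 10, TS = 24, AS = 26, by the inverse law of cosines:
  cos(∠ATS) = (TA² + TS² - AS²) / (2·TA·TS)
  ∠ATS = 90°

Step 6: From XS = 19.46, SV = 10, and ∠XSV = 90°, by the law of cosines:
  XV² = XS² + SV² - 2·XS·SV·cos(90°) = 378.8 + 100 - 0 = 478.8
  XV ≈ 21.88

Step 7: From AB = 16.11, AS = 26, BS = 13, by the inverse law of cosines:
  cos(∠BAS) = (AB² + AS² - BS²) / (2·AB·AS)
  ∠BAS = 23.79°

Step 8: From SA = 26, SX = 19.46, AX = 12, by the inverse law of cosines:
  cos(∠ASX) = (SA² + SX² - AX²) / (2·SA·SX)
  ∠ASX = 25.85°

Step 9: From XA = 12, XS = 19.46, AS = 26, by the inverse law of cosines:
  cos(∠AXS) = (XA² + XS² - AS²) / (2·XA·XS)
  ∠AXS = 109.15°

Step 10: From BA = 16.11, BS = 13, AS = 26, by the inverse law of cosines:
  cos(∠ABS) = (BA² + BS² - AS²) / (2·BA·BS)
  ∠ABS = 126.21°

Step 11: From XS = 19.46, XV = 21.88, SV = 10, by the inverse law of cosines:
  cos(∠SXV) = (XS² + XV² - SV²) / (2·XS·XV)
  ∠SXV = 27.2°

Step 12: From VS = 10, VX = 21.88, SX = 19.46, by the inverse law of cosines:
  cos(∠SVX) = (VS² + VX² - SX²) / (2·VS·VX)
  ∠SVX = 62.8°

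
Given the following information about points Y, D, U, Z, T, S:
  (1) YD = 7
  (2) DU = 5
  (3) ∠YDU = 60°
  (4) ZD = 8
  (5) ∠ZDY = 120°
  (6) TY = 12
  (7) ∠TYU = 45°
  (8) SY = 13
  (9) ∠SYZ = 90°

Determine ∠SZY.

Step 1: By the law of cosines on triangle ZDY: ZY² = 8² + 7² − 2·8·7·cos(120°) = 169, so ZY = 13.
Step 2: By the law of cosines on triangle ZYS: ZS² = 13² + 13² − 2·13·13·cos(90°) = 338, so ZS = 13·√2.
Step 3: By the inverse law of cosines on triangle SZY: cos(∠SZY) = ((13·√2)² + 13² − 13²) / (2·13·√2·13) = 338/478 = 0.7071, so ∠SZY = 45°.

Therefore, the measure of angle ∠SZY = 45°.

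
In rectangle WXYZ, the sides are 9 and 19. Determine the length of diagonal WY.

d = sqrt(9^2 + 19^2) = sqrt(442)

sqrt(442)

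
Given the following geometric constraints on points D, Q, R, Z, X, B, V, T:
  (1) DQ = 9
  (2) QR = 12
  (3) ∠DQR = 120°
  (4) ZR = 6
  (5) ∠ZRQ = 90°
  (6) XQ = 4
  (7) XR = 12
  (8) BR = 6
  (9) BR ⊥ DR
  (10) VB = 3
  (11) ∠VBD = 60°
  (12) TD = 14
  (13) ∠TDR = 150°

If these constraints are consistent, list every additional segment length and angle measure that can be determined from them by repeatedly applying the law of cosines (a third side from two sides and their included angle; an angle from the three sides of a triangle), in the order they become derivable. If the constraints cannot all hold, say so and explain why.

The constraints are consistent. Derivable facts, in order:
After 1 step:
- DR = 3·√37
- QZ = 6·√5
- ∠QRX = 19.19°
- ∠QXR = 80.41°
- ∠RQX = 80.41°
After 2 steps:
- DB = 3·√41
- RT ≈ 31.17
- ∠DRQ = 25.28°
- ∠QDR = 34.72°
- ∠QZR = 63.43°
- ∠RQZ = 26.57°
After 3 steps:
- DV ≈ 17.9
- ∠BDR = 18.2°
- ∠DBR = 71.8°
- ∠DRT = 12.98°
- ∠DTR = 17.02°
After 4 steps:
- ∠BDV = 8.35°
- ∠BVD = 111.65°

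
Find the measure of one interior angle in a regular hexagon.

Each interior angle of a regular n-gon is (n - 2) * 180 / n.
For n = 6: (6 - 2) * 180 / 6 = 720/6 = 120 degrees.

120 degrees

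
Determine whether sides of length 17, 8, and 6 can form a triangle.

Check the triangle inequality: 8 + 6 = 14 ≤ 17.
Since the sum of two sides does not exceed the third, no triangle can be formed.

No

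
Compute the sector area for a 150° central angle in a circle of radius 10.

Sector area = π(10²)(5/12) = 125*pi/3

125*pi/3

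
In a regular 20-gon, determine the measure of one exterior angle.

Each exterior angle of a regular n-gon is 360 / n.
For n = 20: 360 / 20 = 18 degrees.

18 degrees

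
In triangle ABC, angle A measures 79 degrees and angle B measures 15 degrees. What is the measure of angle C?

The interior angles sum to 180°: angle C = 180 - 79 - 15 = 86°.
The triangle is acute (angles 79°, 15°, 86°).

86 degrees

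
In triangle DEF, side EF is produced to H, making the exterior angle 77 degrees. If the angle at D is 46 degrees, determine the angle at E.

By the exterior angle theorem: exterior angle = sum of remote interior angles.
77 = 46 + angle E
angle E = 77 - 46 = 31 degrees

31 degrees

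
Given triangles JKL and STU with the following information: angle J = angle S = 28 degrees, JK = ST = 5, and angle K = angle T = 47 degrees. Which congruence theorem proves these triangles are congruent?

Consider the given information: angle J = angle S = 28 degrees, JK = ST = 5, and angle K = angle T = 47 degrees
This is not SSS or SAS: SSS requires all three pairs of sides, but we don't have that. SAS requires two sides and the included angle between them.
The correct criterion is ASA. Two pairs of corresponding angles and the included side are equal (Angle-Side-Angle).

ASA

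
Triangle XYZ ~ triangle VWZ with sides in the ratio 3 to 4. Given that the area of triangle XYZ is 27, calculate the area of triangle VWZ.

Area ratio = (3/4)^2 = 9/16. Area of VWZ = 27 * 16/9 = 48.

48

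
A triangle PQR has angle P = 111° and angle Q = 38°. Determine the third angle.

Let angle R = x. Then 111 + 38 + x = 180.
x = 180 - 149 = 31 degrees.

31 degrees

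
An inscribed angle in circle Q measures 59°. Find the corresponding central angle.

By the inscribed angle theorem, the central angle is twice the inscribed angle.
Central angle = 2 × 59° = 118°

118°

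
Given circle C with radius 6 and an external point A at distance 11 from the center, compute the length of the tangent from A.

Let T be the point of tangency. Then CT ⊥ AT (radius ⊥ tangent).
In right triangle CTA: CA² = CT² + AT²
11² = 6² + AT²
AT² = 85, AT = sqrt(85)

sqrt(85)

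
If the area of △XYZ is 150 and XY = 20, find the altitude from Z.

Rearranging the area formula Area = (1/2) * base * height:
height = 2 * Area / base = 2 * 150 / 20 = 15.

15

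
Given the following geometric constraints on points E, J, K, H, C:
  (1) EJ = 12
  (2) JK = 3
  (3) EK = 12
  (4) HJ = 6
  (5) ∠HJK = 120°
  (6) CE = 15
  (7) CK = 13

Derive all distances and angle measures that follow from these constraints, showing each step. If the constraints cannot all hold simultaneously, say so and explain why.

The constraints are consistent.

Step 1: From KJ = 3, JH = 6, and ∠KJH = 120°, by the law of cosines:
  KH² = KJ² + JH² - 2·KJ·JH·cos(120°) = 9 + 36 + 18 = 63
  KH = 3·√7

Step 2: From EC = 15, EK = 12, CK = 13, by the inverse law of cosines:
  cos(∠CEK) = (EC² + EK² - CK²) / (2·EC·EK)
  ∠CEK = 56.25°

Step 3: From EJ = 12, EK = 12, JK = 3, by the inverse law of cosines:
  cos(∠JEK) = (EJ² + EK² - JK²) / (2·EJ·EK)
  ∠JEK = 14.36°

Step 4: From JE = 12, JK = 3, EK = 12, by the inverse law of cosines:
  cos(∠EJK) = (JE² + JK² - EK²) / (2·JE·JK)
  ∠EJK = 82.82°

Step 5: From KC = 13, KE = 12, CE = 15, by the inverse law of cosines:
  cos(∠CKE) = (KC² + KE² - CE²) / (2·KC·KE)
  ∠CKE = 73.62°

Step 6: From KE = 12, KJ = 3, EJ = 12, by the inverse law of cosines:
  cos(∠EKJ) = (KE² + KJ² - EJ²) / (2·KE·KJ)
  ∠EKJ = 82.82°

Step 7: From CE = 15, CK = 13, EK = 12, by the inverse law of cosines:
  cos(∠ECK) = (CE² + CK² - EK²) / (2·CE·CK)
  ∠ECK = 50.13°

Step 8: From KH = 3·√7, KJ = 3, HJ = 6, by the inverse law of cosines:
  cos(∠HKJ) = (KH² + KJ² - HJ²) / (2·KH·KJ)
  ∠HKJ = 40.89°

Step 9: From HJ = 6, HK = 3·√7, JK = 3, by the inverse law of cosines:
  cos(∠JHK) = (HJ² + HK² - JK²) / (2·HJ·HK)
  ∠JHK = 19.11°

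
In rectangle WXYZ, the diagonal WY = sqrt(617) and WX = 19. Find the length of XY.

The diagonal of a rectangle forms a right triangle with the two sides.
Rearranging the Pythagorean theorem: missing side = sqrt(d^2 - known^2).
= sqrt(617 - 361) = sqrt(256) = 16.

16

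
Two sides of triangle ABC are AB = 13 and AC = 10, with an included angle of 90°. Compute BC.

Since angle A = 90°, this is a right triangle and the law of cosines reduces to the Pythagorean theorem.
BC^2 = 13^2 + 10^2 = 269
BC = sqrt(269)

sqrt(269)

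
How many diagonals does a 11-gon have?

Total line segments between 11 vertices = C(11,2) = 55.
Subtract the 11 sides: 55 - 11 = 44 diagonals.

44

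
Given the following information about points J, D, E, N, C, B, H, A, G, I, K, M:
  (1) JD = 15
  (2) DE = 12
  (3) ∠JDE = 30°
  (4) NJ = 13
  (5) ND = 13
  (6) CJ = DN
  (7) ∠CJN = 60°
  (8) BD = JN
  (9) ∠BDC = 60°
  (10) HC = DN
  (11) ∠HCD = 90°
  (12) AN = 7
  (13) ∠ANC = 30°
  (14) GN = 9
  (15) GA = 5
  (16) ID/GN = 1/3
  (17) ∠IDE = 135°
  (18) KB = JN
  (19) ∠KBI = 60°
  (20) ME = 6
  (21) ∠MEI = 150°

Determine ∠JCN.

From the given relations: CJ = DN = 13.
Step 1: By the law of cosines on triangle CJN: CN² = 13² + 13² − 2·13·13·cos(60°) = 169, so CN = 13.
Step 2: By the inverse law of cosines on triangle JCN: cos(∠JCN) = (13² + 13² − 13²) / (2·13·13) = 169/338 = 0.5, so ∠JCN = 60°.

Therefore, the measure of angle ∠JCN = 60°.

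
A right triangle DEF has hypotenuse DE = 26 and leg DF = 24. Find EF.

By the Pythagorean theorem: EF^2 = DE^2 - DF^2
EF^2 = 26^2 - 24^2 = 676 - 576 = 100
EF = sqrt(100) = 10

10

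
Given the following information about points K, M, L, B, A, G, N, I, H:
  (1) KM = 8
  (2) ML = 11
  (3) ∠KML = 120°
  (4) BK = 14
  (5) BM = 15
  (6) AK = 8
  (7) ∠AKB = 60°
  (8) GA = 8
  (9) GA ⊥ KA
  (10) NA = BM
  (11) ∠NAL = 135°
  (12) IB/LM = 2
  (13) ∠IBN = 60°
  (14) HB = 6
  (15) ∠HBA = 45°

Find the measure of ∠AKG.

Step 1: By the law of cosines on triangle KAG: KG² = 8² + 8² − 2·8·8·cos(90°) = 128, so KG = 8·√2.
Step 2: By the inverse law of cosines on triangle AKG: cos(∠AKG) = (8² + (8·√2)² − 8²) / (2·8·8·√2) = 128/181.02 = 0.7071, so ∠AKG = 45°.

Therefore, the measure of angle ∠AKG = 45°.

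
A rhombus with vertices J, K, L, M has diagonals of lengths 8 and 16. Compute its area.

The diagonals of a rhombus divide it into four right triangles.
Each triangle has legs 8/ 2 = 4 and 16/2 = 8, so each has area (1/2)*4*8 = 16.
Four such triangles give total area = (d1 * d2) / 2 = 64.

64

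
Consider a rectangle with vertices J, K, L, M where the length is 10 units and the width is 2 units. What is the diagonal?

d = sqrt(10^2 + 2^2) = sqrt(104) = 2*sqrt(26)

2*sqrt(26)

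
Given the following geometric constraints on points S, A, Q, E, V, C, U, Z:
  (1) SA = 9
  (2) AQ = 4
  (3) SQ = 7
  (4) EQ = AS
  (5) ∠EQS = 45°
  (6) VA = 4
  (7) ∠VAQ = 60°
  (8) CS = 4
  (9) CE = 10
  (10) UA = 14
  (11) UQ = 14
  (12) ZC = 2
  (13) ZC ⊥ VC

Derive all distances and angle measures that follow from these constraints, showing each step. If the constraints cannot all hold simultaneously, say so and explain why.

The constraints are consistent.

From the given relations:
  EQ = AS = 9

Step 1: From SQ = 7, QE = 9, and ∠SQE = 45°, by the law of cosines:
  SE² = SQ² + QE² - 2·SQ·QE·cos(45°) = 49 + 81 - 89.1 = 40.9
  SE ≈ 6.4

Step 2: From QA = 4, AV = 4, and ∠QAV = 60°, by the law of cosines:
  QV² = QA² + AV² - 2·QA·AV·cos(60°) = 16 + 16 - 16 = 16
  QV = 4

Step 3: From SA = 9, SQ = 7, AQ = 4, by the inverse law of cosines:
  cos(∠ASQ) = (SA² + SQ² - AQ²) / (2·SA·SQ)
  ∠ASQ = 25.21°

Step 4: From AQ = 4, AS = 9, QS = 7, by the inverse law of cosines:
  cos(∠QAS) = (AQ² + AS² - QS²) / (2·AQ·AS)
  ∠QAS = 48.19°

Step 5: From AQ = 4, AU = 14, QU = 14, by the inverse law of cosines:
  cos(∠QAU) = (AQ² + AU² - QU²) / (2·AQ·AU)
  ∠QAU = 81.79°

Step 6: From QA = 4, QS = 7, AS = 9, by the inverse law of cosines:
  cos(∠AQS) = (QA² + QS² - AS²) / (2·QA·QS)
  ∠AQS = 106.6°

Step 7: From QA = 4, QU = 14, AU = 14, by the inverse law of cosines:
  cos(∠AQU) = (QA² + QU² - AU²) / (2·QA·QU)
  ∠AQU = 81.79°

Step 8: From UA = 14, UQ = 14, AQ = 4, by the inverse law of cosines:
  cos(∠AUQ) = (UA² + UQ² - AQ²) / (2·UA·UQ)
  ∠AUQ = 16.43°

Step 9: From SC = 4, SE = 6.4, CE = 10, by the inverse law of cosines:
  cos(∠CSE) = (SC² + SE² - CE²) / (2·SC·SE)
  ∠CSE = 147.38°

Step 10: From SE = 6.4, SQ = 7, EQ = 9, by the inverse law of cosines:
  cos(∠ESQ) = (SE² + SQ² - EQ²) / (2·SE·SQ)
  ∠ESQ = 84.29°

Step 11: From QA = 4, QV = 4, AV = 4, by the inverse law of cosines:
  cos(∠AQV) = (QA² + QV² - AV²) / (2·QA·QV)
  ∠AQV = 60°

Step 12: From EC = 10, ES = 6.4, CS = 4, by the inverse law of cosines:
  cos(∠CES) = (EC² + ES² - CS²) / (2·EC·ES)
  ∠CES = 12.45°

Step 13: From EQ = 9, ES = 6.4, QS = 7, by the inverse law of cosines:
  cos(∠QES) = (EQ² + ES² - QS²) / (2·EQ·ES)
  ∠QES = 50.71°

Step 14: From VA = 4, VQ = 4, AQ = 4, by the inverse law of cosines:
  cos(∠AVQ) = (VA² + VQ² - AQ²) / (2·VA·VQ)
  ∠AVQ = 60°

Step 15: From CE = 10, CS = 4, ES = 6.4, by the inverse law of cosines:
  cos(∠ECS) = (CE² + CS² - ES²) / (2·CE·CS)
  ∠ECS = 20.17°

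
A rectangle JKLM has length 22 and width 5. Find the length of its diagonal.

d = sqrt(22^2 + 5^2) = sqrt(509)

sqrt(509)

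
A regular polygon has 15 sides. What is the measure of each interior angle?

Each interior angle of a regular n-gon is (n - 2) * 180 / n.
For n = 15: (15 - 2) * 180 / 15 = 2340/15 = 156 degrees.

156 degrees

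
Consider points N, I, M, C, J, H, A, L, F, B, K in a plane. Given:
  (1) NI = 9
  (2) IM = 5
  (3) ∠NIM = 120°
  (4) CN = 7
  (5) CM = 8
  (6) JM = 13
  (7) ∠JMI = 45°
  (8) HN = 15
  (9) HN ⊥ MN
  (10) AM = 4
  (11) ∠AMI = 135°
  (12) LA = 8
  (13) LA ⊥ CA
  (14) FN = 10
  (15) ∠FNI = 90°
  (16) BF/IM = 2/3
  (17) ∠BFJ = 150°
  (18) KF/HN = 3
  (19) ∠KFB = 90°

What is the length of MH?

Step 1: By the law of cosines on triangle NIM: NM² = 9² + 5² − 2·9·5·cos(120°) = 151, so NM = √151.
Step 2: By the law of cosines on triangle MNH: MH² = √151² + 15² − 2·√151·15·cos(90°) = 376, so MH = 2·√94.

Therefore, the length of MH = 2·√94.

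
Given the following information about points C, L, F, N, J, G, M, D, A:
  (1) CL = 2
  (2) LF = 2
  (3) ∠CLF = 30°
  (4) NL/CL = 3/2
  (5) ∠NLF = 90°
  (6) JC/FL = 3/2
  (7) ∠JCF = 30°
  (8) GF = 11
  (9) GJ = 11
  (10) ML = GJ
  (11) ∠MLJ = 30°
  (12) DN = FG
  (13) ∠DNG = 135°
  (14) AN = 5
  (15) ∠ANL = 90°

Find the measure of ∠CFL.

Step 1: By the law of cosines on triangle FLC: FC² = 2² + 2² − 2·2·2·cos(30°) = 1.07, so FC ≈ 1.04.
Step 2: By the inverse law of cosines on triangle CFL: cos(∠CFL) = (1.04² + 2² − 2²) / (2·1.04·2) = 1.07/4.14 = 0.2588, so ∠CFL = 75°.

Therefore, the measure of angle ∠CFL = 75°.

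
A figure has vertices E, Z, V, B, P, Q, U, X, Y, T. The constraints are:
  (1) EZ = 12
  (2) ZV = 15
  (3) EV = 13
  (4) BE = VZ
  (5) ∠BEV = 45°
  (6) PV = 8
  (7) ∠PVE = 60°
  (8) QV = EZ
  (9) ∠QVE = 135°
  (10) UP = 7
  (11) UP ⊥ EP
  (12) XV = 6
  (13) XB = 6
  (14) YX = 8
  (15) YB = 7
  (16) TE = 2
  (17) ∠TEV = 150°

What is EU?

Step 1: By the law of cosines on triangle EVP: EP² = 13² + 8² − 2·13·8·cos(60°) = 129, so EP = √129.
Step 2: By the law of cosines on triangle EPU: EU² = √129² + 7² − 2·√129·7·cos(90°) = 178, so EU = √178.

Therefore, the length of EU = √178.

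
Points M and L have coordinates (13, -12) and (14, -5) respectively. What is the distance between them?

The horizontal distance is |14 - 13| = 1 and the vertical distance is |-5 - -12| = 7.
By the Pythagorean theorem, d = sqrt(1^2 + 7^2) = sqrt(50) = 5*sqrt(2).

5*sqrt(2)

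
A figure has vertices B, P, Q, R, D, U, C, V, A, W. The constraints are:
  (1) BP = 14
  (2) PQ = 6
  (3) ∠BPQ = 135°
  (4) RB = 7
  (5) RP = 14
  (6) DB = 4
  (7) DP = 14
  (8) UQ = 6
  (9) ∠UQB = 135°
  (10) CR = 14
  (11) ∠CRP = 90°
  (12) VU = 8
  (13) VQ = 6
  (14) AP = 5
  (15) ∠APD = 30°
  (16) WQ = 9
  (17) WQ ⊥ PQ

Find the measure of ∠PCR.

Step 1: By the law of cosines on triangle CRP: CP² = 14² + 14² − 2·14·14·cos(90°) = 392, so CP = 14·√2.
Step 2: By the inverse law of cosines on triangle PCR: cos(∠PCR) = ((14·√2)² + 14² − 14²) / (2·14·√2·14) = 392/554.37 = 0.7071, so ∠PCR = 45°.

Therefore, the measure of angle ∠PCR = 45°.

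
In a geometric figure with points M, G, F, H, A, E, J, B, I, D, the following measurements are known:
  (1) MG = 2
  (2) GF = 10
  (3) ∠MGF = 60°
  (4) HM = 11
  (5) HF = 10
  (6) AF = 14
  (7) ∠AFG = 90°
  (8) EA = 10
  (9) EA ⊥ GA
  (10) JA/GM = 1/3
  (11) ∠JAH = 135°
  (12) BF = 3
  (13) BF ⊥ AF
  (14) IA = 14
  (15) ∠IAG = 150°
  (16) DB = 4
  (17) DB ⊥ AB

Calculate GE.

Step 1: By the law of cosines on triangle GFA: GA² = 10² + 14² − 2·10·14·cos(90°) = 296, so GA = 2·√74.
Step 2: By the law of cosines on triangle GAE: GE² = (2·√74)² + 10² − 2·2·√74·10·cos(90°) = 396, so GE = 6·√11.

Therefore, the length of GE = 6·√11.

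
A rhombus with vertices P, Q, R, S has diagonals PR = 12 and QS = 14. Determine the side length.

Half-diagonals are 6 and 7. side = sqrt(6^2 + 7^2) = sqrt(85)

sqrt(85)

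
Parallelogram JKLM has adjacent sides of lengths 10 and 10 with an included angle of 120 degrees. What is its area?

Area = a * b * sin(theta)
Area = 10 * 10 * sin(120 degrees)
Area = 100 * sqrt(3)/2
Area = 50*sqrt(3)

50*sqrt(3)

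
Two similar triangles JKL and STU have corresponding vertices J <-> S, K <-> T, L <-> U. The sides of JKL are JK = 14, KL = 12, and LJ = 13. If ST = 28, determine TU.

k = 28/14 = 2. TU = 2 * 12 = 24.

24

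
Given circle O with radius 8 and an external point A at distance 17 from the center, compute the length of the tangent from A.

The tangent, radius, and line from the external point to the center form a right triangle.
The right angle is where the tangent meets the radius.
By the Pythagorean theorem: tangent² + 8² = 17²
tangent² = 289 - 64 = 225
tangent = 15

15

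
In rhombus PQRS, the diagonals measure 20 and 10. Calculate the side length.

The diagonals of a rhombus bisect each other at right angles.
Half-diagonals: 20/2 = 10 and 10/2 = 5
side = sqrt(10^2 + 5^2)
side = sqrt(100 + 25)
side = sqrt(125) = 5*sqrt(5)

5*sqrt(5)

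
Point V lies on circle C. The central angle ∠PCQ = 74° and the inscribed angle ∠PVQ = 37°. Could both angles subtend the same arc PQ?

By the inscribed angle theorem, if both angles subtend the same arc, the inscribed angle must be half the central angle.
Half of 74° = 37°, which equals the given inscribed angle of 37°.
Therefore, yes, they correspond to the same arc.

Yes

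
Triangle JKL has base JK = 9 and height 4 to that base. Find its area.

Area = (1/2)(9)(4) = 18

18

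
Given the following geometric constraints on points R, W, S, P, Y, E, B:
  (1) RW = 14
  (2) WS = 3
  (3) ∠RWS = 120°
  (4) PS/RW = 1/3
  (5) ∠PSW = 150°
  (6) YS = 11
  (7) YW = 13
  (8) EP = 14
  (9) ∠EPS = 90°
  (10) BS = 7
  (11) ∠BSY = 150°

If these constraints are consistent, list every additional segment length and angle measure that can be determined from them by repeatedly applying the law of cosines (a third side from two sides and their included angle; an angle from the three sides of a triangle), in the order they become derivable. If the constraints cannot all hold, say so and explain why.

The constraints are consistent. Derivable facts, in order:
After 1 step:
- RS ≈ 15.72
- SE ≈ 14.76
- WP ≈ 7.42
- YB ≈ 17.42
- ∠SWY = 43.05°
- ∠SYW = 10.73°
- ∠WSY = 126.22°
After 2 steps:
- ∠BYS = 11.59°
- ∠ESP = 71.57°
- ∠PES = 18.43°
- ∠PWS = 18.33°
- ∠RSW = 50.48°
- ∠SBY = 18.41°
- ∠SPW = 11.67°
- ∠SRW = 9.52°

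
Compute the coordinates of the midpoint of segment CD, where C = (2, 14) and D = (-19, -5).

M = ((x₁ + x₂)/2, (y₁ + y₂)/2)
= ((2 + -19)/2, (14 + -5)/2)
= (-17/2, 9/2) = (-17/2, 9/2)

(-17/2, 9/2)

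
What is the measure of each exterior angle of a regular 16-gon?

Each exterior angle of a regular n-gon is 360 / n.
For n = 16: 360 / 16 = 45/2 degrees.

45/2 degrees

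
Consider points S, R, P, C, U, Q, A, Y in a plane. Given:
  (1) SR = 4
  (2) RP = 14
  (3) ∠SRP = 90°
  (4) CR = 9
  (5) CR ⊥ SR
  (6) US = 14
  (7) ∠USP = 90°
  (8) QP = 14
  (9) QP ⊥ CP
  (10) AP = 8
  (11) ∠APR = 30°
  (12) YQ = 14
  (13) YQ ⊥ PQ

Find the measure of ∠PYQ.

Step 1: By the law of cosines on triangle YQP: YP² = 14² + 14² − 2·14·14·cos(90°) = 392, so YP = 14·√2.
Step 2: By the inverse law of cosines on triangle PYQ: cos(∠PYQ) = ((14·√2)² + 14² − 14²) / (2·14·√2·14) = 392/554.37 = 0.7071, so ∠PYQ = 45°.

Therefore, the measure of angle ∠PYQ = 45°.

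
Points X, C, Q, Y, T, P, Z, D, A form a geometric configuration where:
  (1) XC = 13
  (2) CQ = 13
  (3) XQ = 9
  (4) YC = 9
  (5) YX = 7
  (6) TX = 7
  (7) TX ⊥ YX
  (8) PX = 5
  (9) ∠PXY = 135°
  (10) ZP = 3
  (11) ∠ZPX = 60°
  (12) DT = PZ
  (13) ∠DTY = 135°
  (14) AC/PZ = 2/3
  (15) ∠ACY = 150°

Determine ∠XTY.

Step 1: By the law of cosines on triangle TXY: TY² = 7² + 7² − 2·7·7·cos(90°) = 98, so TY = 7·√2.
Step 2: By the inverse law of cosines on triangle XTY: cos(∠XTY) = (7² + (7·√2)² − 7²) / (2·7·7·√2) = 98/138.59 = 0.7071, so ∠XTY = 45°.

Therefore, the measure of angle ∠XTY = 45°.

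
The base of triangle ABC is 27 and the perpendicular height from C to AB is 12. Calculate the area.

Area = (1/2) * base * height
Area = (1/2) * 27 * 12
Area = 162

162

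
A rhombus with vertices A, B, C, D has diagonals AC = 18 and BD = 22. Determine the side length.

The diagonals of a rhombus bisect each other at right angles.
Half-diagonals: 18/2 = 9 and 22/2 = 11
side = sqrt(9^2 + 11^2)
side = sqrt(81 + 121)
side = sqrt(202)

sqrt(202)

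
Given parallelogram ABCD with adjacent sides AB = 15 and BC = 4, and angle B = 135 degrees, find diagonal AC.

Using the law of cosines:
d^2 = 15^2 + 4^2 - 2(15)(4)cos(135 degrees)
d^2 = 225 + 16 - 120*-sqrt(2)/2
d^2 = 60*sqrt(2) + 241
d = sqrt(60*sqrt(2) + 241)

sqrt(60*sqrt(2) + 241)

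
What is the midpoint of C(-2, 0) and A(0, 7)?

The midpoint is the point halfway along the segment.
Move half the horizontal distance: -2 + (0 - -2)/2 = -2 + 2/2 = -1
Move half the vertical distance: 0 + (7 - 0)/2 = 0 + 7/2 = 7/2
Midpoint = (-1, 7/2)

(-1, 7/2)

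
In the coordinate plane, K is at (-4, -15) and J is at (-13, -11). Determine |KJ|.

d = sqrt((-9)^2 + (4)^2) = sqrt(97)

sqrt(97)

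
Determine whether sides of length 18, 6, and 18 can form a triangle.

Yes.
The triangle inequality requires that the sum of any two sides exceeds the third.
Here 6 + 18 = 24 > 18, so the condition is met.

Yes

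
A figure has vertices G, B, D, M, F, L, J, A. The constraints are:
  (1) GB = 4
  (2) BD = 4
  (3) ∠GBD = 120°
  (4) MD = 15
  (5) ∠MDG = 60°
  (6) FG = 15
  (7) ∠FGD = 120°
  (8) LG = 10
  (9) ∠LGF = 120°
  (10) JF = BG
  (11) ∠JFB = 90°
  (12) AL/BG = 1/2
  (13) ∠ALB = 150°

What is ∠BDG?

Step 1: By the law of cosines on triangle DBG: DG² = 4² + 4² − 2·4·4·cos(120°) = 48, so DG = 4·√3.
Step 2: By the inverse law of cosines on triangle BDG: cos(∠BDG) = (4² + (4·√3)² − 4²) / (2·4·4·√3) = 48/55.43 = 0.866, so ∠BDG = 30°.

Therefore, the measure of angle ∠BDG = 30°.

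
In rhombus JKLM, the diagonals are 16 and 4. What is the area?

Area = (16 * 4) / 2 = 64 / 2 = 32

32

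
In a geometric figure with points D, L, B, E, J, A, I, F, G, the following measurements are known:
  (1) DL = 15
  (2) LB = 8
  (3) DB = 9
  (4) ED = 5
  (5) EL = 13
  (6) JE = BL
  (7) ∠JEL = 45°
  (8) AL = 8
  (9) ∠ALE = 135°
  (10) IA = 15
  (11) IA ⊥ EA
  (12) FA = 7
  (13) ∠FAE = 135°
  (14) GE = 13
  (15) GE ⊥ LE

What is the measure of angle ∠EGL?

Step 1: By the law of cosines on triangle GEL: GL² = 13² + 13² − 2·13·13·cos(90°) = 338, so GL = 13·√2.
Step 2: By the inverse law of cosines on triangle EGL: cos(∠EGL) = (13² + (13·√2)² − 13²) / (2·13·13·√2) = 338/478 = 0.7071, so ∠EGL = 45°.

Therefore, the measure of angle ∠EGL = 45°.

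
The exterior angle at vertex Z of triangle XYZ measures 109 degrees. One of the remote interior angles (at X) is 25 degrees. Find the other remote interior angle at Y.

angle Y = 109 - 25 = 84 degrees (exterior angle theorem).

84 degrees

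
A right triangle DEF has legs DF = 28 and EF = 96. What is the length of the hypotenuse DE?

In a right triangle, the square of the hypotenuse equals the sum of the squares of the two legs.
The legs are 28 and 96, so the hypotenuse = sqrt(784 + 9216) = sqrt(10000) = 100.

100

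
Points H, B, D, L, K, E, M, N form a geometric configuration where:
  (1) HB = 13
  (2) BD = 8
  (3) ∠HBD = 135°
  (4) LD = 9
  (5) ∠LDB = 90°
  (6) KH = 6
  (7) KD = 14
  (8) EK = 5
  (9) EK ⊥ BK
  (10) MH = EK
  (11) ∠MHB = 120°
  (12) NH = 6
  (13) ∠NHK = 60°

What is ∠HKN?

Step 1: By the law of cosines on triangle KHN: KN² = 6² + 6² − 2·6·6·cos(60°) = 36, so KN = 6.
Step 2: By the inverse law of cosines on triangle HKN: cos(∠HKN) = (6² + 6² − 6²) / (2·6·6) = 36/72 = 0.5, so ∠HKN = 60°.

Therefore, the measure of angle ∠HKN = 60°.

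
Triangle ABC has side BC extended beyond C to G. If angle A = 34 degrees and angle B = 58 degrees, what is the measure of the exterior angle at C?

The interior angle at C is 180 - 34 - 58 = 88 degrees.
The exterior angle and interior angle at C are supplementary:
Exterior angle = 180 - 88 = 92 degrees.

92 degrees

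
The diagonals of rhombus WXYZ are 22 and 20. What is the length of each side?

In a rhombus, the diagonals bisect each other perpendicularly, creating four congruent right triangles.
Each triangle has legs 11 (half of 22) and 10 (half of 20).
The hypotenuse of each right triangle is a side of the rhombus:
side = sqrt(11^2 + 10^2) = sqrt(221)

sqrt(221)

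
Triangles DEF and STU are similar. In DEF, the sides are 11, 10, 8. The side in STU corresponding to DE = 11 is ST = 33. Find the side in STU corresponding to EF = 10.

Similar triangles have proportional sides. Setting up the proportion:
ST / DE = TU / EF
33 / 11 = TU / 10
TU = 10 * 33 / 11 = 30.

30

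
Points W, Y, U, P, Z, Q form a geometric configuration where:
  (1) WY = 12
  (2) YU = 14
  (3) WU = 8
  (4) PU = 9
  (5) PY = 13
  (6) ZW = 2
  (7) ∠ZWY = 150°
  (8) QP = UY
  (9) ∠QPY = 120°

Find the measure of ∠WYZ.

Step 1: By the law of cosines on triangle YWZ: YZ² = 12² + 2² − 2·12·2·cos(150°) = 189.57, so YZ ≈ 13.77.
Step 2: By the inverse law of cosines on triangle WYZ: cos(∠WYZ) = (12² + 13.77² − 2²) / (2·12·13.77) = 329.57/330.44 = 0.9974, so ∠WYZ = 4.17°.

Therefore, the measure of angle ∠WYZ = 4.17°.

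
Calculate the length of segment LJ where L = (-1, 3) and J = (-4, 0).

d = sqrt((-3)^2 + (-3)^2) = sqrt(18) = 3*sqrt(2)

3*sqrt(2)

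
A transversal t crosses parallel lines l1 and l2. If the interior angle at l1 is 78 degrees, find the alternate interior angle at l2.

Alternate interior angles lie on opposite sides of the transversal, between the parallel lines.
By the alternate interior angle theorem, they are equal: 78 degrees.

78 degrees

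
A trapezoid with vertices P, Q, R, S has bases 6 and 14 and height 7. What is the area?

A trapezoid's area equals the midsegment times the height.
The midsegment is (6 + 14) / 2 = 10.
Area = 10 * 7 = 70.

70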